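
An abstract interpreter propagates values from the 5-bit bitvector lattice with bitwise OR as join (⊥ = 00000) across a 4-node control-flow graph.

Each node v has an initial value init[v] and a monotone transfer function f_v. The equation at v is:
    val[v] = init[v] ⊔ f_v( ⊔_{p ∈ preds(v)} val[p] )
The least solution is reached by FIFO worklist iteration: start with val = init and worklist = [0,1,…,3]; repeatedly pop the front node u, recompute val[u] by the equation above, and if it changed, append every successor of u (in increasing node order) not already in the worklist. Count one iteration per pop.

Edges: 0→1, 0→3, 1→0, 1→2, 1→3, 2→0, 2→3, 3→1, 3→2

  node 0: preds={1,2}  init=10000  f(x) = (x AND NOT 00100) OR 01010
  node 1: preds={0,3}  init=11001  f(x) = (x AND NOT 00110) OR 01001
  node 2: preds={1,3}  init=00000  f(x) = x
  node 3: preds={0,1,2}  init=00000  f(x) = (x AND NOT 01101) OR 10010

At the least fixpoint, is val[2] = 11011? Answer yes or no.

Iteration log — 9 steps:
  step 1. node 0  ⊔preds=11001  new=11011  old=10000  +wl: 
  step 2. node 1  ⊔preds=11011  new=11001  stable
  step 3. node 2  ⊔preds=11001  new=11001  old=00000  +wl: 0
  step 4. node 3  ⊔preds=11011  new=10010  old=00000  +wl: 1,2
  step 5. node 0  ⊔preds=11001  new=11011  stable
  step 6. node 1  ⊔preds=11011  new=11001  stable
  step 7. node 2  ⊔preds=11011  new=11011  old=11001  +wl: 0,3
  step 8. node 0  ⊔preds=11011  new=11011  stable
  step 9. node 3  ⊔preds=11011  new=10010  stable

Least fixpoint reached:
  node 0: 11011
  node 1: 11001
  node 2: 11011
  node 3: 10010

yes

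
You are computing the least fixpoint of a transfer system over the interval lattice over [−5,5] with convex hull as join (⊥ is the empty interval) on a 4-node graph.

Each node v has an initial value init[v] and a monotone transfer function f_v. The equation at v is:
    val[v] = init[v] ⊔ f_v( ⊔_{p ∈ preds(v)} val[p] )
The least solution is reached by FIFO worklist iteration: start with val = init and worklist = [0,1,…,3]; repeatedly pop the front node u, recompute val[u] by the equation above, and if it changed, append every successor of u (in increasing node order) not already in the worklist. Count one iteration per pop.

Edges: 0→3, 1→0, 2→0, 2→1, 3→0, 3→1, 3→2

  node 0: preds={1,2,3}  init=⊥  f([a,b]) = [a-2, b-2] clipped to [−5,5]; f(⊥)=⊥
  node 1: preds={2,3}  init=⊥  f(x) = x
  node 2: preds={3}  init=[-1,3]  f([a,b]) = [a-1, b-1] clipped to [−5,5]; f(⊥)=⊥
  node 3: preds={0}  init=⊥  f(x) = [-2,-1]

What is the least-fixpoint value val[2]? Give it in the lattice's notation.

[-3,3]

Worklist (12 pops):
  #1 pop 0: in=[-1,3] → [-3,1] (was ⊥); enqueue []
  #2 pop 1: in=[-1,3] → [-1,3] (was ⊥); enqueue [0]
  #3 pop 2: in=⊥ → [-1,3] (no change)
  #4 pop 3: in=[-3,1] → [-2,-1] (was ⊥); enqueue [1,2]
  #5 pop 0: in=[-2,3] → [-4,1] (was [-3,1]); enqueue [3]
  #6 pop 1: in=[-2,3] → [-2,3] (was [-1,3]); enqueue [0]
  #7 pop 2: in=[-2,-1] → [-3,3] (was [-1,3]); enqueue [1]
  #8 pop 3: in=[-4,1] → [-2,-1] (no change)
  #9 pop 0: in=[-3,3] → [-5,1] (was [-4,1]); enqueue [3]
  #10 pop 1: in=[-3,3] → [-3,3] (was [-2,3]); enqueue [0]
  #11 pop 3: in=[-5,1] → [-2,-1] (no change)
  #12 pop 0: in=[-3,3] → [-5,1] (no change)

Fixpoint:
  val[0] = [-5,1]
  val[1] = [-3,3]
  val[2] = [-3,3]
  val[3] = [-2,-1]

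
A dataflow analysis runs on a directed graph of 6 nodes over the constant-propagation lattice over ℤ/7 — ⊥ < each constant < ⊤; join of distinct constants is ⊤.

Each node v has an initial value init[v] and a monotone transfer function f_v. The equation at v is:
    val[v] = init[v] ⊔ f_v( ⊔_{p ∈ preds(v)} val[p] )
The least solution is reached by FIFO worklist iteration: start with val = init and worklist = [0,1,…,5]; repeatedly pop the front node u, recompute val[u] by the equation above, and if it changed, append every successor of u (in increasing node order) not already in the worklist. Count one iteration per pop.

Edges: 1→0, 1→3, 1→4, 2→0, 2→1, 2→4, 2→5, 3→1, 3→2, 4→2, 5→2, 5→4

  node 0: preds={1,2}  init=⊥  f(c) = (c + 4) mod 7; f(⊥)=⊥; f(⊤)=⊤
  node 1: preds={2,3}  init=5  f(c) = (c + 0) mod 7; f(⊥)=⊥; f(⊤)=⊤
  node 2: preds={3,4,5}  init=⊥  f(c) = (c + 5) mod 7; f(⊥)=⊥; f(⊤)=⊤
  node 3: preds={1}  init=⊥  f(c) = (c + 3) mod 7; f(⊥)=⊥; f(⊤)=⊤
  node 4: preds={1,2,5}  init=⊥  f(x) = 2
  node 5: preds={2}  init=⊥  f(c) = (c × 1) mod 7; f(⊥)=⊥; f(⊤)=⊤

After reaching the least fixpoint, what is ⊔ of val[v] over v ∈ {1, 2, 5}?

⊤

Worklist (15 pops):
  #1 pop 0: in=5 → 2 (was ⊥); enqueue []
  #2 pop 1: in=⊥ → 5 (no change)
  #3 pop 2: in=⊥ → ⊥ (no change)
  #4 pop 3: in=5 → 1 (was ⊥); enqueue [1,2]
  #5 pop 4: in=5 → 2 (was ⊥); enqueue []
  #6 pop 5: in=⊥ → ⊥ (no change)
  #7 pop 1: in=1 → ⊤ (was 5); enqueue [0,3,4]
  #8 pop 2: in=⊤ → ⊤ (was ⊥); enqueue [1,5]
  #9 pop 0: in=⊤ → ⊤ (was 2); enqueue []
  #10 pop 3: in=⊤ → ⊤ (was 1); enqueue [2]
  #11 pop 4: in=⊤ → 2 (no change)
  #12 pop 1: in=⊤ → ⊤ (no change)
  #13 pop 5: in=⊤ → ⊤ (was ⊥); enqueue [4]
  #14 pop 2: in=⊤ → ⊤ (no change)
  #15 pop 4: in=⊤ → 2 (no change)

Fixpoint:
  val[0] = ⊤
  val[1] = ⊤
  val[2] = ⊤
  val[3] = ⊤
  val[4] = 2
  val[5] = ⊤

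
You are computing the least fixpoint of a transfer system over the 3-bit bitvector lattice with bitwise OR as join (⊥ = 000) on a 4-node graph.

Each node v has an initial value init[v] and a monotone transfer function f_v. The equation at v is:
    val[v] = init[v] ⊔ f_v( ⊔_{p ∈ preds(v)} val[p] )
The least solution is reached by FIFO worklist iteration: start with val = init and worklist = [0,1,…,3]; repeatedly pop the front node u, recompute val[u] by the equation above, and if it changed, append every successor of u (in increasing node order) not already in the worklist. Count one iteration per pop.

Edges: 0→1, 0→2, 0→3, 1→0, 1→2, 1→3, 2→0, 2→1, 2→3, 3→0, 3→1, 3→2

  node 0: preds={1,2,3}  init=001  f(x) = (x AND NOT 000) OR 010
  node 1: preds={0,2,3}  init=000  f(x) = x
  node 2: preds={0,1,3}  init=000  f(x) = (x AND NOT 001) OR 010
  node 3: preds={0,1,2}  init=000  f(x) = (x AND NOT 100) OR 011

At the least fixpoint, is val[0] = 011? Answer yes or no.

Iteration log — 7 steps:
  step 1. node 0  ⊔preds=000  new=011  old=001  +wl: 
  step 2. node 1  ⊔preds=011  new=011  old=000  +wl: 0
  step 3. node 2  ⊔preds=011  new=010  old=000  +wl: 1
  step 4. node 3  ⊔preds=011  new=011  old=000  +wl: 2
  step 5. node 0  ⊔preds=011  new=011  stable
  step 6. node 1  ⊔preds=011  new=011  stable
  step 7. node 2  ⊔preds=011  new=010  stable

Least fixpoint reached:
  node 0: 011
  node 1: 011
  node 2: 010
  node 3: 011

yes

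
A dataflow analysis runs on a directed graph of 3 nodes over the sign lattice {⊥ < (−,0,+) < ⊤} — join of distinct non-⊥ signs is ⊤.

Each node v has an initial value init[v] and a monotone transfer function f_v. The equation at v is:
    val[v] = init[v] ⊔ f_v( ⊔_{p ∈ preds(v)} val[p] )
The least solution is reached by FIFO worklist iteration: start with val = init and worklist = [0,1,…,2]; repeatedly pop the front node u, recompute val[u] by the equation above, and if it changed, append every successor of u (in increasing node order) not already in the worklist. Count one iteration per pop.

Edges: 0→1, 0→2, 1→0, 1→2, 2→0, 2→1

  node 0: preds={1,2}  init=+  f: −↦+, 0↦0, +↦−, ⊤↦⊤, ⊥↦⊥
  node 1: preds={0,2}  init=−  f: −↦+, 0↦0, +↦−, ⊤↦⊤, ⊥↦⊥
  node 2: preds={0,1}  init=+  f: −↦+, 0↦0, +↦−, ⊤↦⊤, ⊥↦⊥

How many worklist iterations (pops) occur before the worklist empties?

5

Worklist (5 pops):
  #1 pop 0: in=⊤ → ⊤ (was +); enqueue []
  #2 pop 1: in=⊤ → ⊤ (was −); enqueue [0]
  #3 pop 2: in=⊤ → ⊤ (was +); enqueue [1]
  #4 pop 0: in=⊤ → ⊤ (no change)
  #5 pop 1: in=⊤ → ⊤ (no change)

Fixpoint:
  val[0] = ⊤
  val[1] = ⊤
  val[2] = ⊤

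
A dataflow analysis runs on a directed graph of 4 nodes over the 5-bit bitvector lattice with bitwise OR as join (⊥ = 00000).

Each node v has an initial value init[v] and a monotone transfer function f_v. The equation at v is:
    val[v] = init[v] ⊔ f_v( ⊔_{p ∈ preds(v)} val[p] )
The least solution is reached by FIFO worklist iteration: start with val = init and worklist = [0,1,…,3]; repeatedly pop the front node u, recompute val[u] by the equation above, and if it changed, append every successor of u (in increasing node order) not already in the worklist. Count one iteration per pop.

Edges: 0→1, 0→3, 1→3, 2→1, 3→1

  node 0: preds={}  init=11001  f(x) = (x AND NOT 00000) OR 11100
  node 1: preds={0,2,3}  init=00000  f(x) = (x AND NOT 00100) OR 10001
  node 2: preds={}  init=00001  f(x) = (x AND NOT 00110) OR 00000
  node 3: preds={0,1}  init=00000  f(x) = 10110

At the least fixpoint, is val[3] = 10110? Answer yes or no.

Trace (6 dequeues):
  [1] u=0 | in 00000 | out 11101 | prev 11001 | push {}
  [2] u=1 | in 11101 | out 11001 | prev 00000 | push {}
  [3] u=2 | in 00000 | out 00001 | ==
  [4] u=3 | in 11101 | out 10110 | prev 00000 | push {1}
  [5] u=1 | in 11111 | out 11011 | prev 11001 | push {3}
  [6] u=3 | in 11111 | out 10110 | ==

Converged values:
  [0] 11101
  [1] 11011
  [2] 00001
  [3] 10110

yes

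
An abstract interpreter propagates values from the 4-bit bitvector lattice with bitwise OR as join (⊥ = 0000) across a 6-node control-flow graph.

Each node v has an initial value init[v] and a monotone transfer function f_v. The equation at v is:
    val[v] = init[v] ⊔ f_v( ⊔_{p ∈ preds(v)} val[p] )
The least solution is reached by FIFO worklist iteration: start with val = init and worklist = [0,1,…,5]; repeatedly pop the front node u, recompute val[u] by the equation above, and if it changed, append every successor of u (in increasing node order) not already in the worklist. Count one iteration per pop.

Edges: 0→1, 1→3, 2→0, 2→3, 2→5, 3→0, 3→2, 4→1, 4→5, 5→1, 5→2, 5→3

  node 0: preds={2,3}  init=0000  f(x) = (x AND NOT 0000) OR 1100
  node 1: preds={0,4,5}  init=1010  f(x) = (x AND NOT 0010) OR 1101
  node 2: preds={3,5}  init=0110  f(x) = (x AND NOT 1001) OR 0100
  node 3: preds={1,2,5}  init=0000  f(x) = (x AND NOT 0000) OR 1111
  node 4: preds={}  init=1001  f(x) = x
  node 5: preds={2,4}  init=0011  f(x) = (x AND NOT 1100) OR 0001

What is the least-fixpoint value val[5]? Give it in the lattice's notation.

0011

Iteration log — 9 steps:
  step 1. node 0  ⊔preds=0110  new=1110  old=0000  +wl: 
  step 2. node 1  ⊔preds=1111  new=1111  old=1010  +wl: 
  step 3. node 2  ⊔preds=0011  new=0110  stable
  step 4. node 3  ⊔preds=1111  new=1111  old=0000  +wl: 0,2
  step 5. node 4  ⊔preds=0000  new=1001  stable
  step 6. node 5  ⊔preds=1111  new=0011  stable
  step 7. node 0  ⊔preds=1111  new=1111  old=1110  +wl: 1
  step 8. node 2  ⊔preds=1111  new=0110  stable
  step 9. node 1  ⊔preds=1111  new=1111  stable

Least fixpoint reached:
  node 0: 1111
  node 1: 1111
  node 2: 0110
  node 3: 1111
  node 4: 1001
  node 5: 0011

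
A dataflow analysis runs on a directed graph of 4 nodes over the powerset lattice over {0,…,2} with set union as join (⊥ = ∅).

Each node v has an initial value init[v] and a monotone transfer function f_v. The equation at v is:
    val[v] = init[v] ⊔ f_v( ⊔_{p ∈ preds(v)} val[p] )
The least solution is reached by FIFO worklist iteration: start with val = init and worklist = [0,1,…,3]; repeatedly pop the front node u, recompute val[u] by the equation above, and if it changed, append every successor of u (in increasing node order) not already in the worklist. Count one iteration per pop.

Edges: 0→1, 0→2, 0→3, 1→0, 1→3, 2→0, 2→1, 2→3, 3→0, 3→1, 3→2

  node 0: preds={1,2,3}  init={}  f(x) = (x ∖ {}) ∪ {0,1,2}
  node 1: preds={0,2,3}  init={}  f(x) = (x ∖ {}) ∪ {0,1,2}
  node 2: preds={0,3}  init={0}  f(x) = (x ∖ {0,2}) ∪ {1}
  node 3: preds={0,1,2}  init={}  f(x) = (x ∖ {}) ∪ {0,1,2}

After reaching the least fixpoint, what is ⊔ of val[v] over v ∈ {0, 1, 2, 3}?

{0,1,2}

Iteration log — 7 steps:
  step 1. node 0  ⊔preds={0}  new={0,1,2}  old={}  +wl: 
  step 2. node 1  ⊔preds={0,1,2}  new={0,1,2}  old={}  +wl: 0
  step 3. node 2  ⊔preds={0,1,2}  new={0,1}  old={0}  +wl: 1
  step 4. node 3  ⊔preds={0,1,2}  new={0,1,2}  old={}  +wl: 2
  step 5. node 0  ⊔preds={0,1,2}  new={0,1,2}  stable
  step 6. node 1  ⊔preds={0,1,2}  new={0,1,2}  stable
  step 7. node 2  ⊔preds={0,1,2}  new={0,1}  stable

Least fixpoint reached:
  node 0: {0,1,2}
  node 1: {0,1,2}
  node 2: {0,1}
  node 3: {0,1,2}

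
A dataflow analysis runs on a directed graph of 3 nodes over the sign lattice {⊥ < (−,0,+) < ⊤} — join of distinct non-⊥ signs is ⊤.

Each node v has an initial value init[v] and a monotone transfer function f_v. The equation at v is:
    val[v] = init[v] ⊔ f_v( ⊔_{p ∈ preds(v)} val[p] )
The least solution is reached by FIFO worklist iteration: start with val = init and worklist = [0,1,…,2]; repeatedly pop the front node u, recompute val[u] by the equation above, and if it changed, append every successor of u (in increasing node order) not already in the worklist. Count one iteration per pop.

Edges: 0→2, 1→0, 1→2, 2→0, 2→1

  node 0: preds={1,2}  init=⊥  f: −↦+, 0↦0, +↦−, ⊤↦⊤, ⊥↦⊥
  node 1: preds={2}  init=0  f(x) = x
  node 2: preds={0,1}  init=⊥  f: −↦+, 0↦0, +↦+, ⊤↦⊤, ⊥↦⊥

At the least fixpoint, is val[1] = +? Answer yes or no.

Worklist (5 pops):
  #1 pop 0: in=0 → 0 (was ⊥); enqueue []
  #2 pop 1: in=⊥ → 0 (no change)
  #3 pop 2: in=0 → 0 (was ⊥); enqueue [0,1]
  #4 pop 0: in=0 → 0 (no change)
  #5 pop 1: in=0 → 0 (no change)

Fixpoint:
  val[0] = 0
  val[1] = 0
  val[2] = 0

no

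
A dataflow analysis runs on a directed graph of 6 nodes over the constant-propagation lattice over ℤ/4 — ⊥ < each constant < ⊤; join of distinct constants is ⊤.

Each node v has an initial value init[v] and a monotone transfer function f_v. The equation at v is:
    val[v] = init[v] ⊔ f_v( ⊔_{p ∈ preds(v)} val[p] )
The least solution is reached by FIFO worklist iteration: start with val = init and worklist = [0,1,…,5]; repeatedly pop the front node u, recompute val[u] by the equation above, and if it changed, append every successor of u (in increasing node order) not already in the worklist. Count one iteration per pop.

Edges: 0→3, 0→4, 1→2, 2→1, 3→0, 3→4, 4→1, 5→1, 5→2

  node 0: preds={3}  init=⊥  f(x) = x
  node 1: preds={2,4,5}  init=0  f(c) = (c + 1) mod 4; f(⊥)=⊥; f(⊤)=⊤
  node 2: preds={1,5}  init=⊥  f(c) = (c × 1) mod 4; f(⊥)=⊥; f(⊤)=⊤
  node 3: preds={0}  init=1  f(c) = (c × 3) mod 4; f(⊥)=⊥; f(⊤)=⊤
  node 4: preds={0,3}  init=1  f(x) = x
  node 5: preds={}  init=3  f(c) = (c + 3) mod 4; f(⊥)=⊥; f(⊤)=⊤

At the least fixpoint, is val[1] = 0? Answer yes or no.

no

Iteration log — 10 steps:
  step 1. node 0  ⊔preds=1  new=1  old=⊥  +wl: 
  step 2. node 1  ⊔preds=⊤  new=⊤  old=0  +wl: 
  step 3. node 2  ⊔preds=⊤  new=⊤  old=⊥  +wl: 1
  step 4. node 3  ⊔preds=1  new=⊤  old=1  +wl: 0
  step 5. node 4  ⊔preds=⊤  new=⊤  old=1  +wl: 
  step 6. node 5  ⊔preds=⊥  new=3  stable
  step 7. node 1  ⊔preds=⊤  new=⊤  stable
  step 8. node 0  ⊔preds=⊤  new=⊤  old=1  +wl: 3,4
  step 9. node 3  ⊔preds=⊤  new=⊤  stable
  step 10. node 4  ⊔preds=⊤  new=⊤  stable

Least fixpoint reached:
  node 0: ⊤
  node 1: ⊤
  node 2: ⊤
  node 3: ⊤
  node 4: ⊤
  node 5: 3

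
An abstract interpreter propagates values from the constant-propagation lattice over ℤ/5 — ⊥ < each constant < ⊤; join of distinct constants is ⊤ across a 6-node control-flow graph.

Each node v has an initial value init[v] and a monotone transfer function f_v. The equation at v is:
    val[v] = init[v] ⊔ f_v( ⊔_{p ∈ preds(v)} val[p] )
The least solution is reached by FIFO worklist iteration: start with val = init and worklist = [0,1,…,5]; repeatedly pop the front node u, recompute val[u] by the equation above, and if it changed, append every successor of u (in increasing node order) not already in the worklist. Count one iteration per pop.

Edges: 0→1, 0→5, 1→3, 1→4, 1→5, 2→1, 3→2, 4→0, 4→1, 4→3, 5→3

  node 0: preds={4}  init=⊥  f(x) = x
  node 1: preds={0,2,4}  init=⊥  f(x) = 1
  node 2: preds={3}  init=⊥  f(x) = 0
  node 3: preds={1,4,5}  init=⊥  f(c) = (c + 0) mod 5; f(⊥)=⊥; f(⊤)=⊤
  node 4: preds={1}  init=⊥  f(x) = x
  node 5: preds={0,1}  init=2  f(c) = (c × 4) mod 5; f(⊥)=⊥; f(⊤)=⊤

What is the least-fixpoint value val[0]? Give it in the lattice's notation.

1

Trace (12 dequeues):
  [1] u=0 | in ⊥ | out ⊥ | ==
  [2] u=1 | in ⊥ | out 1 | prev ⊥ | push {}
  [3] u=2 | in ⊥ | out 0 | prev ⊥ | push {1}
  [4] u=3 | in ⊤ | out ⊤ | prev ⊥ | push {2}
  [5] u=4 | in 1 | out 1 | prev ⊥ | push {0,3}
  [6] u=5 | in 1 | out ⊤ | prev 2 | push {}
  [7] u=1 | in ⊤ | out 1 | ==
  [8] u=2 | in ⊤ | out 0 | ==
  [9] u=0 | in 1 | out 1 | prev ⊥ | push {1,5}
  [10] u=3 | in ⊤ | out ⊤ | ==
  [11] u=1 | in ⊤ | out 1 | ==
  [12] u=5 | in 1 | out ⊤ | ==

Converged values:
  [0] 1
  [1] 1
  [2] 0
  [3] ⊤
  [4] 1
  [5] ⊤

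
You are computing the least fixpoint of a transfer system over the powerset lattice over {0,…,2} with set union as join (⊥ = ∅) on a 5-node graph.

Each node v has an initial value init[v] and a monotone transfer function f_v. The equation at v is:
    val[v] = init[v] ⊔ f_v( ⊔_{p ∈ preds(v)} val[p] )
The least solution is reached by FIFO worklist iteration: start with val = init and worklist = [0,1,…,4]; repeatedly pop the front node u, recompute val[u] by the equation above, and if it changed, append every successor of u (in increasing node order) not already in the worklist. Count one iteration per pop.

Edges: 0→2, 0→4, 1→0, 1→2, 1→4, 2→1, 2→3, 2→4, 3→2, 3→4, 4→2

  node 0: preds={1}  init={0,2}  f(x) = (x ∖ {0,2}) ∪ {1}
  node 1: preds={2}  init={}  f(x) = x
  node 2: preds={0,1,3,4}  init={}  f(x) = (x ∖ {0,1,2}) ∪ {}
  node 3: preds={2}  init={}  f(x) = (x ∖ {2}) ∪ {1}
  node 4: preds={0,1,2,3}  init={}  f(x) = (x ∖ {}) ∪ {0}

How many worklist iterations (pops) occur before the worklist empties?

6

Trace (6 dequeues):
  [1] u=0 | in {} | out {0,1,2} | prev {0,2} | push {}
  [2] u=1 | in {} | out {} | ==
  [3] u=2 | in {0,1,2} | out {} | ==
  [4] u=3 | in {} | out {1} | prev {} | push {2}
  [5] u=4 | in {0,1,2} | out {0,1,2} | prev {} | push {}
  [6] u=2 | in {0,1,2} | out {} | ==

Converged values:
  [0] {0,1,2}
  [1] {}
  [2] {}
  [3] {1}
  [4] {0,1,2}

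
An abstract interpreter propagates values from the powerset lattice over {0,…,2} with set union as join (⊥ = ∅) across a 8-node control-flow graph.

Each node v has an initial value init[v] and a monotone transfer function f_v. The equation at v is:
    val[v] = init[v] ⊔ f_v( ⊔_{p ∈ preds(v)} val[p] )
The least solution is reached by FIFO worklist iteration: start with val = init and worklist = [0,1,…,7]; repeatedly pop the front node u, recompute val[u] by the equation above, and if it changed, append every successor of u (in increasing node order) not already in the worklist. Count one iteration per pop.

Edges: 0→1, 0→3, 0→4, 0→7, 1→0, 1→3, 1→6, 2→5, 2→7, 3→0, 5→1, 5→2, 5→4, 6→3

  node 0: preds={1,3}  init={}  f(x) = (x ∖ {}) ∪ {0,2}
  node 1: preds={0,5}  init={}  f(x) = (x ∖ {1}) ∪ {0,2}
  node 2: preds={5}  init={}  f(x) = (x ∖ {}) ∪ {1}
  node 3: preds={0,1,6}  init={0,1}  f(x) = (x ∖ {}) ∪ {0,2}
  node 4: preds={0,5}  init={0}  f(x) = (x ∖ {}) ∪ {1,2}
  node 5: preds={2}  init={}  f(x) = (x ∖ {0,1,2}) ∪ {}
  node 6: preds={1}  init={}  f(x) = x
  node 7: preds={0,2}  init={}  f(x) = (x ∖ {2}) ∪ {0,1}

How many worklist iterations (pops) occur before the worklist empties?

Trace (10 dequeues):
  [1] u=0 | in {0,1} | out {0,1,2} | prev {} | push {}
  [2] u=1 | in {0,1,2} | out {0,2} | prev {} | push {0}
  [3] u=2 | in {} | out {1} | prev {} | push {}
  [4] u=3 | in {0,1,2} | out {0,1,2} | prev {0,1} | push {}
  [5] u=4 | in {0,1,2} | out {0,1,2} | prev {0} | push {}
  [6] u=5 | in {1} | out {} | ==
  [7] u=6 | in {0,2} | out {0,2} | prev {} | push {3}
  [8] u=7 | in {0,1,2} | out {0,1} | prev {} | push {}
  [9] u=0 | in {0,1,2} | out {0,1,2} | ==
  [10] u=3 | in {0,1,2} | out {0,1,2} | ==

Converged values:
  [0] {0,1,2}
  [1] {0,2}
  [2] {1}
  [3] {0,1,2}
  [4] {0,1,2}
  [5] {}
  [6] {0,2}
  [7] {0,1}

10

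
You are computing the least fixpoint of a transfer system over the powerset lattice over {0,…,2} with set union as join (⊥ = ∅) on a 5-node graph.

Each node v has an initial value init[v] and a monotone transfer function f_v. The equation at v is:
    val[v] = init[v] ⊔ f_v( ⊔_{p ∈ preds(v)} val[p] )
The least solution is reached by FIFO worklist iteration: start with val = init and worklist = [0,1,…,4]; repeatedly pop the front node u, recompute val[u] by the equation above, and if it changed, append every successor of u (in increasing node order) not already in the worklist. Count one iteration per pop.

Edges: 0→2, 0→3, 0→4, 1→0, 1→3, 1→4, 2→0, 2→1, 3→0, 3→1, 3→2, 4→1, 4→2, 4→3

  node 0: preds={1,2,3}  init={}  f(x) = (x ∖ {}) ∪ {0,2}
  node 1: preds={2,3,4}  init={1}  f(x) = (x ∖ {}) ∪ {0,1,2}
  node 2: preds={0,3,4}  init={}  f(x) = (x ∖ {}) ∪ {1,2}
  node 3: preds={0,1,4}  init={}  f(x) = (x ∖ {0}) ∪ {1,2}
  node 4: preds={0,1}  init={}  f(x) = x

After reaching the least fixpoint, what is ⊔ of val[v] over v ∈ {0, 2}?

Iteration log — 9 steps:
  step 1. node 0  ⊔preds={1}  new={0,1,2}  old={}  +wl: 
  step 2. node 1  ⊔preds={}  new={0,1,2}  old={1}  +wl: 0
  step 3. node 2  ⊔preds={0,1,2}  new={0,1,2}  old={}  +wl: 1
  step 4. node 3  ⊔preds={0,1,2}  new={1,2}  old={}  +wl: 2
  step 5. node 4  ⊔preds={0,1,2}  new={0,1,2}  old={}  +wl: 3
  step 6. node 0  ⊔preds={0,1,2}  new={0,1,2}  stable
  step 7. node 1  ⊔preds={0,1,2}  new={0,1,2}  stable
  step 8. node 2  ⊔preds={0,1,2}  new={0,1,2}  stable
  step 9. node 3  ⊔preds={0,1,2}  new={1,2}  stable

Least fixpoint reached:
  node 0: {0,1,2}
  node 1: {0,1,2}
  node 2: {0,1,2}
  node 3: {1,2}
  node 4: {0,1,2}

{0,1,2}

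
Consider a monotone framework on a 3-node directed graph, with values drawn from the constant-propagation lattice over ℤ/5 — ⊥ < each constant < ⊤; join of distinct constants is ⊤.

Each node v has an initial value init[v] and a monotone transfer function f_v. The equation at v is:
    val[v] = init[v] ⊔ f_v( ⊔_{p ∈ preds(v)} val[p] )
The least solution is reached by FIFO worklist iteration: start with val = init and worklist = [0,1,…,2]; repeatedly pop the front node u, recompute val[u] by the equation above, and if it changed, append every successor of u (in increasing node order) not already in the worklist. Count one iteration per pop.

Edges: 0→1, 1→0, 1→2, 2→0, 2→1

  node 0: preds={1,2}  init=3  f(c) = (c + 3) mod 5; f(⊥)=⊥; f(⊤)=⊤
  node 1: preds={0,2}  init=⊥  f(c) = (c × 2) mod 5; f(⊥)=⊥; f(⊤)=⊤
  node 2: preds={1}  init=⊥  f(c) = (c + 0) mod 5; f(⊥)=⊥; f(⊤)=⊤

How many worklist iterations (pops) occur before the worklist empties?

Iteration log — 9 steps:
  step 1. node 0  ⊔preds=⊥  new=3  stable
  step 2. node 1  ⊔preds=3  new=1  old=⊥  +wl: 0
  step 3. node 2  ⊔preds=1  new=1  old=⊥  +wl: 1
  step 4. node 0  ⊔preds=1  new=⊤  old=3  +wl: 
  step 5. node 1  ⊔preds=⊤  new=⊤  old=1  +wl: 0,2
  step 6. node 0  ⊔preds=⊤  new=⊤  stable
  step 7. node 2  ⊔preds=⊤  new=⊤  old=1  +wl: 0,1
  step 8. node 0  ⊔preds=⊤  new=⊤  stable
  step 9. node 1  ⊔preds=⊤  new=⊤  stable

Least fixpoint reached:
  node 0: ⊤
  node 1: ⊤
  node 2: ⊤

9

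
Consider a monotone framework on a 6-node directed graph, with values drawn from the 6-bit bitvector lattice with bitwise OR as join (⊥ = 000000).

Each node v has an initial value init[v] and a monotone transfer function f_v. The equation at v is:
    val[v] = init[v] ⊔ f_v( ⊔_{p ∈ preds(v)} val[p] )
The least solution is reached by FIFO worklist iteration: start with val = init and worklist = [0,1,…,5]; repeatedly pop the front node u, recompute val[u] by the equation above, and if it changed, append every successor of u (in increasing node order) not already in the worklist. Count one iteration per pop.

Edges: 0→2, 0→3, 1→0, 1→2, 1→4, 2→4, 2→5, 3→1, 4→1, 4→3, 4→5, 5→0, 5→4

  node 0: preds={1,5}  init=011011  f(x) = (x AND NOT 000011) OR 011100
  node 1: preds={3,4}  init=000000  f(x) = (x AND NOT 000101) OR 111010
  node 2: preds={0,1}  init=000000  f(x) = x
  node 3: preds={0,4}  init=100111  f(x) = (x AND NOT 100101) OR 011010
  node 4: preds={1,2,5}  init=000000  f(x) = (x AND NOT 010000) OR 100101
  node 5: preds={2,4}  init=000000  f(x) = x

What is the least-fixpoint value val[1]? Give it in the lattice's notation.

Worklist (11 pops):
  #1 pop 0: in=000000 → 011111 (was 011011); enqueue []
  #2 pop 1: in=100111 → 111010 (was 000000); enqueue [0]
  #3 pop 2: in=111111 → 111111 (was 000000); enqueue []
  #4 pop 3: in=011111 → 111111 (was 100111); enqueue [1]
  #5 pop 4: in=111111 → 101111 (was 000000); enqueue [3]
  #6 pop 5: in=111111 → 111111 (was 000000); enqueue [4]
  #7 pop 0: in=111111 → 111111 (was 011111); enqueue [2]
  #8 pop 1: in=111111 → 111010 (no change)
  #9 pop 3: in=111111 → 111111 (no change)
  #10 pop 4: in=111111 → 101111 (no change)
  #11 pop 2: in=111111 → 111111 (no change)

Fixpoint:
  val[0] = 111111
  val[1] = 111010
  val[2] = 111111
  val[3] = 111111
  val[4] = 101111
  val[5] = 111111

111010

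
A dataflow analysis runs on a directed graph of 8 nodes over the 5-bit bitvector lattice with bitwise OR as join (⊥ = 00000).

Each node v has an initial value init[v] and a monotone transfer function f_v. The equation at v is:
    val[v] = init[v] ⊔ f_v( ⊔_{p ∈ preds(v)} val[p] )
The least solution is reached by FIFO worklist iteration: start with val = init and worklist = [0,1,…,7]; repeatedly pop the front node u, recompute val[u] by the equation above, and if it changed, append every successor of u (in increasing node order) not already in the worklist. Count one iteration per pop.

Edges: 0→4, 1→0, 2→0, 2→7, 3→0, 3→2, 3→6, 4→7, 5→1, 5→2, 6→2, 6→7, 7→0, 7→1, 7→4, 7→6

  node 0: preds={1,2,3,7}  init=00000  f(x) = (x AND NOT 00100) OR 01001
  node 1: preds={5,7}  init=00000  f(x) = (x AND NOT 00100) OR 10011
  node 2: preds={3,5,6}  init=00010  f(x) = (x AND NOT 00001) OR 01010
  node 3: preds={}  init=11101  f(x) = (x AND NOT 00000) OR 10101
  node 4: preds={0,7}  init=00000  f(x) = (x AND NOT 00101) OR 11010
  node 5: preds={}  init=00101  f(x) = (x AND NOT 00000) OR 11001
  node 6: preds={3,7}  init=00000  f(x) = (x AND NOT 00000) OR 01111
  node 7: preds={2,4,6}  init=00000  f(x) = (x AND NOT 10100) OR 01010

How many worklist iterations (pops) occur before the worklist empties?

14

Iteration log — 14 steps:
  step 1. node 0  ⊔preds=11111  new=11011  old=00000  +wl: 
  step 2. node 1  ⊔preds=00101  new=10011  old=00000  +wl: 0
  step 3. node 2  ⊔preds=11101  new=11110  old=00010  +wl: 
  step 4. node 3  ⊔preds=00000  new=11101  stable
  step 5. node 4  ⊔preds=11011  new=11010  old=00000  +wl: 
  step 6. node 5  ⊔preds=00000  new=11101  old=00101  +wl: 1,2
  step 7. node 6  ⊔preds=11101  new=11111  old=00000  +wl: 
  step 8. node 7  ⊔preds=11111  new=01011  old=00000  +wl: 4,6
  step 9. node 0  ⊔preds=11111  new=11011  stable
  step 10. node 1  ⊔preds=11111  new=11011  old=10011  +wl: 0
  step 11. node 2  ⊔preds=11111  new=11110  stable
  step 12. node 4  ⊔preds=11011  new=11010  stable
  step 13. node 6  ⊔preds=11111  new=11111  stable
  step 14. node 0  ⊔preds=11111  new=11011  stable

Least fixpoint reached:
  node 0: 11011
  node 1: 11011
  node 2: 11110
  node 3: 11101
  node 4: 11010
  node 5: 11101
  node 6: 11111
  node 7: 01011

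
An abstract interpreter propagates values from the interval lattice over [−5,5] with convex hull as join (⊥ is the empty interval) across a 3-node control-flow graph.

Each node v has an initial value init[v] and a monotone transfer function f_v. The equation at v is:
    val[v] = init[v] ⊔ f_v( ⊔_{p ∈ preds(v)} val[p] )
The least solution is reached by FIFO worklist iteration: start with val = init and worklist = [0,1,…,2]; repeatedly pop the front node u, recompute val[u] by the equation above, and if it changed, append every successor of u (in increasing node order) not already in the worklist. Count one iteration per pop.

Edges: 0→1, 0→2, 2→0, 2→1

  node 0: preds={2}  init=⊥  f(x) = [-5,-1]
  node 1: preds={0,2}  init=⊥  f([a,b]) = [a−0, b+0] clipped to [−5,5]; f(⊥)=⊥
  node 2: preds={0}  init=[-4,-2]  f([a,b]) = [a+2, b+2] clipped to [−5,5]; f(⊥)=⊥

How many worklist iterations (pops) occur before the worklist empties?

Iteration log — 5 steps:
  step 1. node 0  ⊔preds=[-4,-2]  new=[-5,-1]  old=⊥  +wl: 
  step 2. node 1  ⊔preds=[-5,-1]  new=[-5,-1]  old=⊥  +wl: 
  step 3. node 2  ⊔preds=[-5,-1]  new=[-4,1]  old=[-4,-2]  +wl: 0,1
  step 4. node 0  ⊔preds=[-4,1]  new=[-5,-1]  stable
  step 5. node 1  ⊔preds=[-5,1]  new=[-5,1]  old=[-5,-1]  +wl: 

Least fixpoint reached:
  node 0: [-5,-1]
  node 1: [-5,1]
  node 2: [-4,1]

5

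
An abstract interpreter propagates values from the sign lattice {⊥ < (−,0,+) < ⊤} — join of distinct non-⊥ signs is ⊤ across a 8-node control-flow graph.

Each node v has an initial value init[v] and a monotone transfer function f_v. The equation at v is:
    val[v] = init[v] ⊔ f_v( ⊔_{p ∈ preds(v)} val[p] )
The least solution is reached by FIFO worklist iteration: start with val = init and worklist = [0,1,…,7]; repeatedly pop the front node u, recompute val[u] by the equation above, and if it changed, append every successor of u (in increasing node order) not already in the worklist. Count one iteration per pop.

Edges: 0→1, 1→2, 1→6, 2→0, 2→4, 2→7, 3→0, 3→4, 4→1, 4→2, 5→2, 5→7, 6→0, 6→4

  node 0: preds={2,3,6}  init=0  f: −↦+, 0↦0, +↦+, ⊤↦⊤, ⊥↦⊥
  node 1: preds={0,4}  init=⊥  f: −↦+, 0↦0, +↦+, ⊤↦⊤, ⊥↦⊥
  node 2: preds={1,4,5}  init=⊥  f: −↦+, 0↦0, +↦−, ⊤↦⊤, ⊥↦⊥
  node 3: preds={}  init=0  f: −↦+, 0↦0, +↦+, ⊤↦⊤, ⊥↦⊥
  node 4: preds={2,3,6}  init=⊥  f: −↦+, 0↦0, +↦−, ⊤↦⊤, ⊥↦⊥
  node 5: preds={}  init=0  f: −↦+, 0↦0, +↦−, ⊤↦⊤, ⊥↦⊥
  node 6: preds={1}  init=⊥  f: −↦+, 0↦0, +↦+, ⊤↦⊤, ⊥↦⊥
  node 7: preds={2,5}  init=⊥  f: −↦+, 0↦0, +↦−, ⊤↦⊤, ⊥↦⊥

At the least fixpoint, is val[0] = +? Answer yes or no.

no

Trace (12 dequeues):
  [1] u=0 | in 0 | out 0 | ==
  [2] u=1 | in 0 | out 0 | prev ⊥ | push {}
  [3] u=2 | in 0 | out 0 | prev ⊥ | push {0}
  [4] u=3 | in ⊥ | out 0 | ==
  [5] u=4 | in 0 | out 0 | prev ⊥ | push {1,2}
  [6] u=5 | in ⊥ | out 0 | ==
  [7] u=6 | in 0 | out 0 | prev ⊥ | push {4}
  [8] u=7 | in 0 | out 0 | prev ⊥ | push {}
  [9] u=0 | in 0 | out 0 | ==
  [10] u=1 | in 0 | out 0 | ==
  [11] u=2 | in 0 | out 0 | ==
  [12] u=4 | in 0 | out 0 | ==

Converged values:
  [0] 0
  [1] 0
  [2] 0
  [3] 0
  [4] 0
  [5] 0
  [6] 0
  [7] 0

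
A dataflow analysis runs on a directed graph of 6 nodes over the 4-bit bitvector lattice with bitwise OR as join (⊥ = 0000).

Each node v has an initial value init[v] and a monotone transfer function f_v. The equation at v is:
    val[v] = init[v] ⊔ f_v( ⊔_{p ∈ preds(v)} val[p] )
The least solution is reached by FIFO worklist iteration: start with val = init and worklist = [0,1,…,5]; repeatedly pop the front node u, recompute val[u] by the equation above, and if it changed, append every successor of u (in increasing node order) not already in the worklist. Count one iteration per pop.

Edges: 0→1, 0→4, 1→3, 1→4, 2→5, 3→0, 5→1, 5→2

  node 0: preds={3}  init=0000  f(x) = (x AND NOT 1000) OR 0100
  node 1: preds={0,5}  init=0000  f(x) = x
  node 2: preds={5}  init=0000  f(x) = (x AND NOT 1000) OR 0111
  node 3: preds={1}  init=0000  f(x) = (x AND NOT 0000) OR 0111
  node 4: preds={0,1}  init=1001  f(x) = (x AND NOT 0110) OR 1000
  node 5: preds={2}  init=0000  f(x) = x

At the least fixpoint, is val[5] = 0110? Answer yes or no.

Iteration log — 11 steps:
  step 1. node 0  ⊔preds=0000  new=0100  old=0000  +wl: 
  step 2. node 1  ⊔preds=0100  new=0100  old=0000  +wl: 
  step 3. node 2  ⊔preds=0000  new=0111  old=0000  +wl: 
  step 4. node 3  ⊔preds=0100  new=0111  old=0000  +wl: 0
  step 5. node 4  ⊔preds=0100  new=1001  stable
  step 6. node 5  ⊔preds=0111  new=0111  old=0000  +wl: 1,2
  step 7. node 0  ⊔preds=0111  new=0111  old=0100  +wl: 4
  step 8. node 1  ⊔preds=0111  new=0111  old=0100  +wl: 3
  step 9. node 2  ⊔preds=0111  new=0111  stable
  step 10. node 4  ⊔preds=0111  new=1001  stable
  step 11. node 3  ⊔preds=0111  new=0111  stable

Least fixpoint reached:
  node 0: 0111
  node 1: 0111
  node 2: 0111
  node 3: 0111
  node 4: 1001
  node 5: 0111

no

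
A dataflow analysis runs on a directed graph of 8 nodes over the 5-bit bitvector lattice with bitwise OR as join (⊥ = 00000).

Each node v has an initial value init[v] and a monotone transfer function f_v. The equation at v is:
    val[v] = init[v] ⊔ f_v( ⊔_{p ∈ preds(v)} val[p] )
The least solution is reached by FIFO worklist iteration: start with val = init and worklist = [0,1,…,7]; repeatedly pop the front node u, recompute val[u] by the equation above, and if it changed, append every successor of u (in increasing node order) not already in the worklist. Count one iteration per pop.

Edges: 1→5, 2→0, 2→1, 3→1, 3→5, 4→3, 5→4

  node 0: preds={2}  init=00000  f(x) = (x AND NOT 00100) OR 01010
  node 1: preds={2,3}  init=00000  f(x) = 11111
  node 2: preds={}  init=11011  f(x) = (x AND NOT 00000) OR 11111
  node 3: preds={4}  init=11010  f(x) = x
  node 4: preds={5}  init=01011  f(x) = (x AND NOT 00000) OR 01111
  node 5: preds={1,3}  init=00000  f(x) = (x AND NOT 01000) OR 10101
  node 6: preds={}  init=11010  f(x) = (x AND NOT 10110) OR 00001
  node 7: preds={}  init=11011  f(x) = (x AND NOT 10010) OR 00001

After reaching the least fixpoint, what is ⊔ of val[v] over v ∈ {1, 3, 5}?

11111

Iteration log — 15 steps:
  step 1. node 0  ⊔preds=11011  new=11011  old=00000  +wl: 
  step 2. node 1  ⊔preds=11011  new=11111  old=00000  +wl: 
  step 3. node 2  ⊔preds=00000  new=11111  old=11011  +wl: 0,1
  step 4. node 3  ⊔preds=01011  new=11011  old=11010  +wl: 
  step 5. node 4  ⊔preds=00000  new=01111  old=01011  +wl: 3
  step 6. node 5  ⊔preds=11111  new=10111  old=00000  +wl: 4
  step 7. node 6  ⊔preds=00000  new=11011  old=11010  +wl: 
  step 8. node 7  ⊔preds=00000  new=11011  stable
  step 9. node 0  ⊔preds=11111  new=11011  stable
  step 10. node 1  ⊔preds=11111  new=11111  stable
  step 11. node 3  ⊔preds=01111  new=11111  old=11011  +wl: 1,5
  step 12. node 4  ⊔preds=10111  new=11111  old=01111  +wl: 3
  step 13. node 1  ⊔preds=11111  new=11111  stable
  step 14. node 5  ⊔preds=11111  new=10111  stable
  step 15. node 3  ⊔preds=11111  new=11111  stable

Least fixpoint reached:
  node 0: 11011
  node 1: 11111
  node 2: 11111
  node 3: 11111
  node 4: 11111
  node 5: 10111
  node 6: 11011
  node 7: 11011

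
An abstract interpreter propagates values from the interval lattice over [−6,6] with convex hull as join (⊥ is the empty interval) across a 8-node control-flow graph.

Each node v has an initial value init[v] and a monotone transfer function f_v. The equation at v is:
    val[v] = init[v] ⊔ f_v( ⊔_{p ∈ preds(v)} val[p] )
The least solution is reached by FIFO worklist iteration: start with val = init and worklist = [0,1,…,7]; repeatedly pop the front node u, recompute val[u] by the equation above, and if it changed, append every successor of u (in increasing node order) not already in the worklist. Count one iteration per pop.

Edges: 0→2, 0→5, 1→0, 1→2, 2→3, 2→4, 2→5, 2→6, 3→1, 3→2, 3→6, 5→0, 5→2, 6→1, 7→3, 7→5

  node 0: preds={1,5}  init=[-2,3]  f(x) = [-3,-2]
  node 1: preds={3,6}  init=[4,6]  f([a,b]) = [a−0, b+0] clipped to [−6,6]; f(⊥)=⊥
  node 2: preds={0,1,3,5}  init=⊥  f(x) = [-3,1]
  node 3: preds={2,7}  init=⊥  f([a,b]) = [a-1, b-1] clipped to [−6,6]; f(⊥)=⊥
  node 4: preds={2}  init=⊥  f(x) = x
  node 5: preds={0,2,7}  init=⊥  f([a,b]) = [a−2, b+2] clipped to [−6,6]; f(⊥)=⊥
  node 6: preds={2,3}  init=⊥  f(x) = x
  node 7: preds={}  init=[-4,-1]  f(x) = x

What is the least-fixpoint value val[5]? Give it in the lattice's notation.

[-6,5]

Trace (11 dequeues):
  [1] u=0 | in [4,6] | out [-3,3] | prev [-2,3] | push {}
  [2] u=1 | in ⊥ | out [4,6] | ==
  [3] u=2 | in [-3,6] | out [-3,1] | prev ⊥ | push {}
  [4] u=3 | in [-4,1] | out [-5,0] | prev ⊥ | push {1,2}
  [5] u=4 | in [-3,1] | out [-3,1] | prev ⊥ | push {}
  [6] u=5 | in [-4,3] | out [-6,5] | prev ⊥ | push {0}
  [7] u=6 | in [-5,1] | out [-5,1] | prev ⊥ | push {}
  [8] u=7 | in ⊥ | out [-4,-1] | ==
  [9] u=1 | in [-5,1] | out [-5,6] | prev [4,6] | push {}
  [10] u=2 | in [-6,6] | out [-3,1] | ==
  [11] u=0 | in [-6,6] | out [-3,3] | ==

Converged values:
  [0] [-3,3]
  [1] [-5,6]
  [2] [-3,1]
  [3] [-5,0]
  [4] [-3,1]
  [5] [-6,5]
  [6] [-5,1]
  [7] [-4,-1]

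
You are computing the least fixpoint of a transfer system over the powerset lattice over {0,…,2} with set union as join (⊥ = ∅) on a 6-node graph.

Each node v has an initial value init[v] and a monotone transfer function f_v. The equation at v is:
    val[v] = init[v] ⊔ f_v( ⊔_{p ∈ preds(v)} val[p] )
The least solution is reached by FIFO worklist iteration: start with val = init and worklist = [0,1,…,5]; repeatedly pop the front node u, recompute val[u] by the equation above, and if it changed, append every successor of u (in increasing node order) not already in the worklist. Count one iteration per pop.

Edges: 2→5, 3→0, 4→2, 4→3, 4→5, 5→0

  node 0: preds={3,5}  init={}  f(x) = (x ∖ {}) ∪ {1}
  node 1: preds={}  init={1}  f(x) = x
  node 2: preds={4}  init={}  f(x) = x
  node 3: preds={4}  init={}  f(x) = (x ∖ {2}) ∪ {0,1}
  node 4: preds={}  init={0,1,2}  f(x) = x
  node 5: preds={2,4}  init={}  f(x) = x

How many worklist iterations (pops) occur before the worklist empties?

Worklist (7 pops):
  #1 pop 0: in={} → {1} (was {}); enqueue []
  #2 pop 1: in={} → {1} (no change)
  #3 pop 2: in={0,1,2} → {0,1,2} (was {}); enqueue []
  #4 pop 3: in={0,1,2} → {0,1} (was {}); enqueue [0]
  #5 pop 4: in={} → {0,1,2} (no change)
  #6 pop 5: in={0,1,2} → {0,1,2} (was {}); enqueue []
  #7 pop 0: in={0,1,2} → {0,1,2} (was {1}); enqueue []

Fixpoint:
  val[0] = {0,1,2}
  val[1] = {1}
  val[2] = {0,1,2}
  val[3] = {0,1}
  val[4] = {0,1,2}
  val[5] = {0,1,2}

7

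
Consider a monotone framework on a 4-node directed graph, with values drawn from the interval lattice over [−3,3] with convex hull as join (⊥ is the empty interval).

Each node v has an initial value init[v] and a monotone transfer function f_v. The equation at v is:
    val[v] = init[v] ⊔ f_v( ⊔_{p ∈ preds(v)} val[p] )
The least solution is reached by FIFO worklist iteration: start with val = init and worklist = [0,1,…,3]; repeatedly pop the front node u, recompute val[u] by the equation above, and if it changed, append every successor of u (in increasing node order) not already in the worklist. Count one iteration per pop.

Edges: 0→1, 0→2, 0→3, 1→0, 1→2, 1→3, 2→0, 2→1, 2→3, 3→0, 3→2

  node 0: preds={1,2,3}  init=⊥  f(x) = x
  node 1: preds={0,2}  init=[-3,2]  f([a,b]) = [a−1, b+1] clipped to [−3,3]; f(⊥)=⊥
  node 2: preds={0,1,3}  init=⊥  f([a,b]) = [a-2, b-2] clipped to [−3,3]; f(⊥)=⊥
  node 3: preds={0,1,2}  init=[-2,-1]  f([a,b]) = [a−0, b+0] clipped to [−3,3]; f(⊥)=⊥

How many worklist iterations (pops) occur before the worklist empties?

8

Iteration log — 8 steps:
  step 1. node 0  ⊔preds=[-3,2]  new=[-3,2]  old=⊥  +wl: 
  step 2. node 1  ⊔preds=[-3,2]  new=[-3,3]  old=[-3,2]  +wl: 0
  step 3. node 2  ⊔preds=[-3,3]  new=[-3,1]  old=⊥  +wl: 1
  step 4. node 3  ⊔preds=[-3,3]  new=[-3,3]  old=[-2,-1]  +wl: 2
  step 5. node 0  ⊔preds=[-3,3]  new=[-3,3]  old=[-3,2]  +wl: 3
  step 6. node 1  ⊔preds=[-3,3]  new=[-3,3]  stable
  step 7. node 2  ⊔preds=[-3,3]  new=[-3,1]  stable
  step 8. node 3  ⊔preds=[-3,3]  new=[-3,3]  stable

Least fixpoint reached:
  node 0: [-3,3]
  node 1: [-3,3]
  node 2: [-3,1]
  node 3: [-3,3]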